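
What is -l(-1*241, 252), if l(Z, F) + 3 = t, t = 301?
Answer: -298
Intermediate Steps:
l(Z, F) = 298 (l(Z, F) = -3 + 301 = 298)
-l(-1*241, 252) = -1*298 = -298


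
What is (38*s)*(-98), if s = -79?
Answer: 294196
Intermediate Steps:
(38*s)*(-98) = (38*(-79))*(-98) = -3002*(-98) = 294196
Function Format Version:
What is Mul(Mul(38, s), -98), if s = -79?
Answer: 294196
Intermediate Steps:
Mul(Mul(38, s), -98) = Mul(Mul(38, -79), -98) = Mul(-3002, -98) = 294196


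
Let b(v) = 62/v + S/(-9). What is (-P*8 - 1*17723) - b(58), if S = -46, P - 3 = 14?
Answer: -4662812/261 ≈ -17865.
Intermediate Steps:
P = 17 (P = 3 + 14 = 17)
b(v) = 46/9 + 62/v (b(v) = 62/v - 46/(-9) = 62/v - 46*(-⅑) = 62/v + 46/9 = 46/9 + 62/v)
(-P*8 - 1*17723) - b(58) = (-1*17*8 - 1*17723) - (46/9 + 62/58) = (-17*8 - 17723) - (46/9 + 62*(1/58)) = (-136 - 17723) - (46/9 + 31/29) = -17859 - 1*1613/261 = -17859 - 1613/261 = -4662812/261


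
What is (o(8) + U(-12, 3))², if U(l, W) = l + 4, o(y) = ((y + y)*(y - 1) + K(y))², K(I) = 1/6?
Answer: 204883874881/1296 ≈ 1.5809e+8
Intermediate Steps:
K(I) = ⅙
o(y) = (⅙ + 2*y*(-1 + y))² (o(y) = ((y + y)*(y - 1) + ⅙)² = ((2*y)*(-1 + y) + ⅙)² = (2*y*(-1 + y) + ⅙)² = (⅙ + 2*y*(-1 + y))²)
U(l, W) = 4 + l
(o(8) + U(-12, 3))² = ((1 - 12*8 + 12*8²)²/36 + (4 - 12))² = ((1 - 96 + 12*64)²/36 - 8)² = ((1 - 96 + 768)²/36 - 8)² = ((1/36)*673² - 8)² = ((1/36)*452929 - 8)² = (452929/36 - 8)² = (452641/36)² = 204883874881/1296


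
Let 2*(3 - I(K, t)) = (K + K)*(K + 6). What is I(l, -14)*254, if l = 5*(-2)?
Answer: -9398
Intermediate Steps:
l = -10
I(K, t) = 3 - K*(6 + K) (I(K, t) = 3 - (K + K)*(K + 6)/2 = 3 - 2*K*(6 + K)/2 = 3 - K*(6 + K))
I(l, -14)*254 = (3 - 1*(-10)² - 6*(-10))*254 = (3 - 1*100 + 60)*254 = (3 - 100 + 60)*254 = -37*254 = -9398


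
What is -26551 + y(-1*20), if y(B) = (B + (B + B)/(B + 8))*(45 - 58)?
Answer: -79003/3 ≈ -26334.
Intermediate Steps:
y(B) = -13*B - 26*B/(8 + B) (y(B) = (B + (2*B)/(8 + B))*(-13) = (B + 2*B/(8 + B))*(-13) = -13*B - 26*B/(8 + B))
-26551 + y(-1*20) = -26551 - 13*(-1*20)*(10 - 1*20)/(8 - 1*20) = -26551 - 13*(-20)*(10 - 20)/(8 - 20) = -26551 - 13*(-20)*(-10)/(-12) = -26551 - 13*(-20)*(-1/12)*(-10) = -26551 + 650/3 = -79003/3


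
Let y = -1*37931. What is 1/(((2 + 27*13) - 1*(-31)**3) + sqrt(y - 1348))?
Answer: 10048/302900005 - I*sqrt(39279)/908700015 ≈ 3.3173e-5 - 2.181e-7*I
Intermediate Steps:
y = -37931
1/(((2 + 27*13) - 1*(-31)**3) + sqrt(y - 1348)) = 1/(((2 + 27*13) - 1*(-31)**3) + sqrt(-37931 - 1348)) = 1/(((2 + 351) - 1*(-29791)) + sqrt(-39279)) = 1/((353 + 29791) + I*sqrt(39279)) = 1/(30144 + I*sqrt(39279))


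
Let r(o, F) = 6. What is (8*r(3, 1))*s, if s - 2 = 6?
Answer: 384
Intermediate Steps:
s = 8 (s = 2 + 6 = 8)
(8*r(3, 1))*s = (8*6)*8 = 48*8 = 384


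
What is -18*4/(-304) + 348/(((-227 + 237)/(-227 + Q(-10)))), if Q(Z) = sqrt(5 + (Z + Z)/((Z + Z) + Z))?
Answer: -1500879/190 + 58*sqrt(51)/5 ≈ -7816.5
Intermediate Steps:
Q(Z) = sqrt(51)/3 (Q(Z) = sqrt(5 + (2*Z)/(2*Z + Z)) = sqrt(5 + (2*Z)/((3*Z))) = sqrt(5 + (2*Z)*(1/(3*Z))) = sqrt(5 + 2/3) = sqrt(17/3) = sqrt(51)/3)
-18*4/(-304) + 348/(((-227 + 237)/(-227 + Q(-10)))) = -18*4/(-304) + 348/(((-227 + 237)/(-227 + sqrt(51)/3))) = -72*(-1/304) + 348/((10/(-227 + sqrt(51)/3))) = 9/38 + 348*(-227/10 + sqrt(51)/30) = 9/38 + (-39498/5 + 58*sqrt(51)/5) = -1500879/190 + 58*sqrt(51)/5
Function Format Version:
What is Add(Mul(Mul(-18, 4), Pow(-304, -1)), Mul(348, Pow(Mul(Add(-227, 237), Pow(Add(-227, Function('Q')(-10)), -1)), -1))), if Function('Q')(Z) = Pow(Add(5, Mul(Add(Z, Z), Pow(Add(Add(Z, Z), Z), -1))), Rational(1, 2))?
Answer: Add(Rational(-1500879, 190), Mul(Rational(58, 5), Pow(51, Rational(1, 2)))) ≈ -7816.5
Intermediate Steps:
Function('Q')(Z) = Mul(Rational(1, 3), Pow(51, Rational(1, 2))) (Function('Q')(Z) = Pow(Add(5, Mul(Mul(2, Z), Pow(Add(Mul(2, Z), Z), -1))), Rational(1, 2)) = Pow(Add(5, Mul(Mul(2, Z), Pow(Mul(3, Z), -1))), Rational(1, 2)) = Pow(Add(5, Mul(Mul(2, Z), Mul(Rational(1, 3), Pow(Z, -1)))), Rational(1, 2)) = Pow(Add(5, Rational(2, 3)), Rational(1, 2)) = Pow(Rational(17, 3), Rational(1, 2)) = Mul(Rational(1, 3), Pow(51, Rational(1, 2))))
Add(Mul(Mul(-18, 4), Pow(-304, -1)), Mul(348, Pow(Mul(Add(-227, 237), Pow(Add(-227, Function('Q')(-10)), -1)), -1))) = Add(Mul(Mul(-18, 4), Pow(-304, -1)), Mul(348, Pow(Mul(Add(-227, 237), Pow(Add(-227, Mul(Rational(1, 3), Pow(51, Rational(1, 2)))), -1)), -1))) = Add(Mul(-72, Rational(-1, 304)), Mul(348, Pow(Mul(10, Pow(Add(-227, Mul(Rational(1, 3), Pow(51, Rational(1, 2)))), -1)), -1))) = Add(Rational(9, 38), Mul(348, Add(Rational(-227, 10), Mul(Rational(1, 30), Pow(51, Rational(1, 2)))))) = Add(Rational(9, 38), Add(Rational(-39498, 5), Mul(Rational(58, 5), Pow(51, Rational(1, 2))))) = Add(Rational(-1500879, 190), Mul(Rational(58, 5), Pow(51, Rational(1, 2))))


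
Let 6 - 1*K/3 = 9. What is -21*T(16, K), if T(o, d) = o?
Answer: -336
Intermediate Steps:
K = -9 (K = 18 - 3*9 = 18 - 27 = -9)
-21*T(16, K) = -21*16 = -336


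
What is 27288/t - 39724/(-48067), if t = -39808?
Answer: 33710087/239181392 ≈ 0.14094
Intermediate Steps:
27288/t - 39724/(-48067) = 27288/(-39808) - 39724/(-48067) = 27288*(-1/39808) - 39724*(-1/48067) = -3411/4976 + 39724/48067 = 33710087/239181392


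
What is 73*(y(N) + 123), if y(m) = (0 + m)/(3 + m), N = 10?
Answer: 117457/13 ≈ 9035.2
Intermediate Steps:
y(m) = m/(3 + m)
73*(y(N) + 123) = 73*(10/(3 + 10) + 123) = 73*(10/13 + 123) = 73*(1609/13) = 117457/13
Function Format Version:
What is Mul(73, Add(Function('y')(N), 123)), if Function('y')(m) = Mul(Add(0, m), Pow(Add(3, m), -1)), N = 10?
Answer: Rational(117457, 13) ≈ 9035.2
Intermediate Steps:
Function('y')(m) = Mul(m, Pow(Add(3, m), -1))
Mul(73, Add(Function('y')(N), 123)) = Mul(73, Add(Mul(10, Pow(Add(3, 10), -1)), 123)) = Mul(73, Add(Mul(10, Pow(13, -1)), 123)) = Mul(73, Add(Mul(10, Rational(1, 13)), 123)) = Mul(73, Add(Rational(10, 13), 123)) = Mul(73, Rational(1609, 13)) = Rational(117457, 13)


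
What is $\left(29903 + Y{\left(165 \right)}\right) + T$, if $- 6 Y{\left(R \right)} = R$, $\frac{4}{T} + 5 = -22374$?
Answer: $\frac{1337167621}{44758} \approx 29876.0$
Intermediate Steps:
$T = - \frac{4}{22379}$ ($T = \frac{4}{-5 - 22374} = \frac{4}{-22379} = 4 \left(- \frac{1}{22379}\right) = - \frac{4}{22379} \approx -0.00017874$)
$Y{\left(R \right)} = - \frac{R}{6}$
$\left(29903 + Y{\left(165 \right)}\right) + T = \left(29903 - \frac{55}{2}\right) - \frac{4}{22379} = \frac{59751}{2} - \frac{4}{22379} = \frac{1337167621}{44758}$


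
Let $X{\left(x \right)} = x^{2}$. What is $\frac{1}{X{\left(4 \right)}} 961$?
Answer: $\frac{961}{16} \approx 60.063$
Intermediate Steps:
$\frac{1}{X{\left(4 \right)}} 961 = \frac{1}{4^{2}} \cdot 961 = \frac{1}{16} \cdot 961 = \frac{961}{16}$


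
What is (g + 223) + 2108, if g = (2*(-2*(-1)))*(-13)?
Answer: 2279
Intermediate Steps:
g = -52 (g = (2*2)*(-13) = 4*(-13) = -52)
(g + 223) + 2108 = (-52 + 223) + 2108 = 171 + 2108 = 2279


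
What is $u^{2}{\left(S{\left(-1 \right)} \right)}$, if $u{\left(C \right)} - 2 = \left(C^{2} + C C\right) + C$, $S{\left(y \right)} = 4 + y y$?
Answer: $3249$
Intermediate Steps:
$S{\left(y \right)} = 4 + y^{2}$
$u{\left(C \right)} = 2 + C + 2 C^{2}$ ($u{\left(C \right)} = 2 + \left(\left(C^{2} + C C\right) + C\right) = 2 + \left(\left(C^{2} + C^{2}\right) + C\right) = 2 + \left(2 C^{2} + C\right) = 2 + \left(C + 2 C^{2}\right) = 2 + C + 2 C^{2}$)
$u^{2}{\left(S{\left(-1 \right)} \right)} = \left(2 + \left(4 + \left(-1\right)^{2}\right) + 2 \left(4 + \left(-1\right)^{2}\right)^{2}\right)^{2} = \left(2 + \left(4 + 1\right) + 2 \left(4 + 1\right)^{2}\right)^{2} = \left(2 + 5 + 2 \cdot 5^{2}\right)^{2} = \left(2 + 5 + 2 \cdot 25\right)^{2} = \left(2 + 5 + 50\right)^{2} = 57^{2} = 3249$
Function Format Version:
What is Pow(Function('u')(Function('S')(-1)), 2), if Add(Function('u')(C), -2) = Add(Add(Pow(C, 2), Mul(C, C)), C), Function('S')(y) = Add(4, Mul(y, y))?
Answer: 3249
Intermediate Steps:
Function('S')(y) = Add(4, Pow(y, 2))
Function('u')(C) = Add(2, C, Mul(2, Pow(C, 2))) (Function('u')(C) = Add(2, Add(Add(Pow(C, 2), Mul(C, C)), C)) = Add(2, Add(Add(Pow(C, 2), Pow(C, 2)), C)) = Add(2, Add(Mul(2, Pow(C, 2)), C)) = Add(2, Add(C, Mul(2, Pow(C, 2)))) = Add(2, C, Mul(2, Pow(C, 2))))
Pow(Function('u')(Function('S')(-1)), 2) = Pow(Add(2, Add(4, Pow(-1, 2)), Mul(2, Pow(Add(4, Pow(-1, 2)), 2))), 2) = Pow(Add(2, Add(4, 1), Mul(2, Pow(Add(4, 1), 2))), 2) = Pow(Add(2, 5, Mul(2, Pow(5, 2))), 2) = Pow(Add(2, 5, Mul(2, 25)), 2) = Pow(Add(2, 5, 50), 2) = Pow(57, 2) = 3249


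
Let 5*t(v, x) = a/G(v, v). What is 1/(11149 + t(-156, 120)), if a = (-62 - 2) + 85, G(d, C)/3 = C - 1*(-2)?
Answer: 110/1226389 ≈ 8.9694e-5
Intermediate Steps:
G(d, C) = 6 + 3*C (G(d, C) = 3*(C - 1*(-2)) = 3*(C + 2) = 3*(2 + C) = 6 + 3*C)
a = 21 (a = -64 + 85 = 21)
t(v, x) = 21/(5*(6 + 3*v)) (t(v, x) = (21/(6 + 3*v))/5 = 21/(5*(6 + 3*v)))
1/(11149 + t(-156, 120)) = 1/(11149 + 7/(5*(2 - 156))) = 1/(11149 + (7/5)/(-154)) = 1/(11149 + (7/5)*(-1/154)) = 1/(11149 - 1/110) = 1/(1226389/110) = 110/1226389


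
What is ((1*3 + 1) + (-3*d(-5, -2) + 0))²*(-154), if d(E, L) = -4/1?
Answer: -39424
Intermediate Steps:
d(E, L) = -4 (d(E, L) = -4*1 = -4)
((1*3 + 1) + (-3*d(-5, -2) + 0))²*(-154) = ((1*3 + 1) + (-3*(-4) + 0))²*(-154) = ((3 + 1) + (12 + 0))²*(-154) = (4 + 12)²*(-154) = 16²*(-154) = 256*(-154) = -39424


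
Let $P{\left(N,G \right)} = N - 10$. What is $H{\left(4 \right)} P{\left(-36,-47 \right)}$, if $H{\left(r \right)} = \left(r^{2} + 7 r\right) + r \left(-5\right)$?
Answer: $-1104$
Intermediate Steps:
$P{\left(N,G \right)} = -10 + N$
$H{\left(r \right)} = r^{2} + 2 r$ ($H{\left(r \right)} = \left(r^{2} + 7 r\right) - 5 r = r^{2} + 2 r$)
$H{\left(4 \right)} P{\left(-36,-47 \right)} = 4 \left(2 + 4\right) \left(-10 - 36\right) = 4 \cdot 6 \left(-46\right) = 24 \left(-46\right) = -1104$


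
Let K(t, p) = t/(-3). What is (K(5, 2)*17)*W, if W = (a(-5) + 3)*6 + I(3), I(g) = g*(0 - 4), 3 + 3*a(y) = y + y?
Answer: 1700/3 ≈ 566.67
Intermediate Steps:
a(y) = -1 + 2*y/3 (a(y) = -1 + (y + y)/3 = -1 + (2*y)/3 = -1 + 2*y/3)
K(t, p) = -t/3 (K(t, p) = t*(-1/3) = -t/3)
I(g) = -4*g (I(g) = g*(-4) = -4*g)
W = -20 (W = ((-1 + (2/3)*(-5)) + 3)*6 - 4*3 = ((-1 - 10/3) + 3)*6 - 12 = (-13/3 + 3)*6 - 12 = -4/3*6 - 12 = -8 - 12 = -20)
(K(5, 2)*17)*W = (-1/3*5*17)*(-20) = -5/3*17*(-20) = -85/3*(-20) = 1700/3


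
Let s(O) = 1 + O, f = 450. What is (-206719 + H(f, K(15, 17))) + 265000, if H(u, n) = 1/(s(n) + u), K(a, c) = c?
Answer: 27275509/468 ≈ 58281.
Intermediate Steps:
H(u, n) = 1/(1 + n + u) (H(u, n) = 1/((1 + n) + u) = 1/(1 + n + u))
(-206719 + H(f, K(15, 17))) + 265000 = (-206719 + 1/(1 + 17 + 450)) + 265000 = (-206719 + 1/468) + 265000 = -96744491/468 + 265000 = 27275509/468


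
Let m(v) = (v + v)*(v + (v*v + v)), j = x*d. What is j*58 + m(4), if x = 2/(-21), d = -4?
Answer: 4496/21 ≈ 214.10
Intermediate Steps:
x = -2/21 (x = 2*(-1/21) = -2/21 ≈ -0.095238)
j = 8/21 (j = -2/21*(-4) = 8/21 ≈ 0.38095)
m(v) = 2*v*(v² + 2*v) (m(v) = (2*v)*(v + (v² + v)) = (2*v)*(v + (v + v²)) = (2*v)*(v² + 2*v) = 2*v*(v² + 2*v))
j*58 + m(4) = (8/21)*58 + 2*4²*(2 + 4) = 464/21 + 2*16*6 = 464/21 + 192 = 4496/21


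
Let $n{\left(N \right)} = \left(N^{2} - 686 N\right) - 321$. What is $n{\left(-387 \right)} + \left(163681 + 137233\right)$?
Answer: $715844$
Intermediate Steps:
$n{\left(N \right)} = -321 + N^{2} - 686 N$
$n{\left(-387 \right)} + \left(163681 + 137233\right) = \left(-321 + \left(-387\right)^{2} - -265482\right) + \left(163681 + 137233\right) = \left(-321 + 149769 + 265482\right) + 300914 = 414930 + 300914 = 715844$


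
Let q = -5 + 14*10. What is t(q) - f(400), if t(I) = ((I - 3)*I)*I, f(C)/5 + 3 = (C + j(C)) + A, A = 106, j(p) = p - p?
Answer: 2403185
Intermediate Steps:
j(p) = 0
q = 135 (q = -5 + 140 = 135)
f(C) = 515 + 5*C (f(C) = -15 + 5*((C + 0) + 106) = -15 + 5*(C + 106) = -15 + 5*(106 + C) = -15 + (530 + 5*C) = 515 + 5*C)
t(I) = I²*(-3 + I) (t(I) = ((-3 + I)*I)*I = (I*(-3 + I))*I = I²*(-3 + I))
t(q) - f(400) = 135²*(-3 + 135) - (515 + 5*400) = 18225*132 - (515 + 2000) = 2405700 - 1*2515 = 2405700 - 2515 = 2403185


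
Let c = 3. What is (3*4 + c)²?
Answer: 225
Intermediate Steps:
(3*4 + c)² = (3*4 + 3)² = (12 + 3)² = 15² = 225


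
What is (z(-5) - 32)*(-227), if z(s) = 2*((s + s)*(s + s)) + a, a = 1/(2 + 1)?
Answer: -114635/3 ≈ -38212.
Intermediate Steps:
a = ⅓ (a = 1/3 = ⅓ ≈ 0.33333)
z(s) = ⅓ + 8*s² (z(s) = 2*((s + s)*(s + s)) + ⅓ = 2*((2*s)*(2*s)) + ⅓ = 2*(4*s²) + ⅓ = 8*s² + ⅓ = ⅓ + 8*s²)
(z(-5) - 32)*(-227) = ((⅓ + 8*(-5)²) - 32)*(-227) = ((⅓ + 8*25) - 32)*(-227) = ((⅓ + 200) - 32)*(-227) = (601/3 - 32)*(-227) = (505/3)*(-227) = -114635/3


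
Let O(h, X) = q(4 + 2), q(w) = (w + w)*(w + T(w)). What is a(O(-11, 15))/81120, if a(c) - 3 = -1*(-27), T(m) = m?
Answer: 1/2704 ≈ 0.00036982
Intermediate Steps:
q(w) = 4*w² (q(w) = (w + w)*(w + w) = (2*w)*(2*w) = 4*w²)
O(h, X) = 144 (O(h, X) = 4*(4 + 2)² = 4*6² = 4*36 = 144)
a(c) = 30 (a(c) = 3 - 1*(-27) = 3 + 27 = 30)
a(O(-11, 15))/81120 = 30/81120 = 30*(1/81120) = 1/2704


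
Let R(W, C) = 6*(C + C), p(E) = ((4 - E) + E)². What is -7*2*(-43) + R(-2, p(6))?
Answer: 794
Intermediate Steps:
p(E) = 16 (p(E) = 4² = 16)
R(W, C) = 12*C (R(W, C) = 6*(2*C) = 12*C)
-7*2*(-43) + R(-2, p(6)) = -7*2*(-43) + 12*16 = -14*(-43) + 192 = 602 + 192 = 794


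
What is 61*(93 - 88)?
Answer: 305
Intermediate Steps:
61*(93 - 88) = 61*5 = 305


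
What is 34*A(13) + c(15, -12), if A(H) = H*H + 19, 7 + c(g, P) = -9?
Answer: 6376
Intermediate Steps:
c(g, P) = -16 (c(g, P) = -7 - 9 = -16)
A(H) = 19 + H² (A(H) = H² + 19 = 19 + H²)
34*A(13) + c(15, -12) = 34*(19 + 13²) - 16 = 34*(19 + 169) - 16 = 34*188 - 16 = 6392 - 16 = 6376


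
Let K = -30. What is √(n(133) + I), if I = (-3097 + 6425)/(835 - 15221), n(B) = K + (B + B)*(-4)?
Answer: 3*I*√6290523062/7193 ≈ 33.079*I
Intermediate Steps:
n(B) = -30 - 8*B (n(B) = -30 + (B + B)*(-4) = -30 + (2*B)*(-4) = -30 - 8*B)
I = -1664/7193 (I = 3328/(-14386) = 3328*(-1/14386) = -1664/7193 ≈ -0.23134)
√(n(133) + I) = √((-30 - 8*133) - 1664/7193) = √((-30 - 1064) - 1664/7193) = √(-1094 - 1664/7193) = √(-7870806/7193) = 3*I*√6290523062/7193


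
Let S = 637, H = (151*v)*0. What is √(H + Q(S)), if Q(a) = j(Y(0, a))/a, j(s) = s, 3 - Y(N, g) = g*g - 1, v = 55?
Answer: 3*I*√586105/91 ≈ 25.239*I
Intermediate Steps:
H = 0 (H = (151*55)*0 = 8305*0 = 0)
Y(N, g) = 4 - g² (Y(N, g) = 3 - (g*g - 1) = 3 - (g² - 1) = 3 - (-1 + g²) = 3 + (1 - g²) = 4 - g²)
Q(a) = (4 - a²)/a
√(H + Q(S)) = √(0 + (-1*637 + 4/637)) = √(0 + (-637 + 4*(1/637))) = √(0 + (-637 + 4/637)) = √(0 - 405765/637) = √(-405765/637) = 3*I*√586105/91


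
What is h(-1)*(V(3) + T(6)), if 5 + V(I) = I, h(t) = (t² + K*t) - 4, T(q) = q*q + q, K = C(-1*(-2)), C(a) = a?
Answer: -200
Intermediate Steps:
K = 2 (K = -1*(-2) = 2)
T(q) = q + q² (T(q) = q² + q = q + q²)
h(t) = -4 + t² + 2*t (h(t) = (t² + 2*t) - 4 = -4 + t² + 2*t)
V(I) = -5 + I
h(-1)*(V(3) + T(6)) = (-4 + (-1)² + 2*(-1))*((-5 + 3) + 6*(1 + 6)) = (-4 + 1 - 2)*(-2 + 6*7) = -5*(-2 + 42) = -5*40 = -200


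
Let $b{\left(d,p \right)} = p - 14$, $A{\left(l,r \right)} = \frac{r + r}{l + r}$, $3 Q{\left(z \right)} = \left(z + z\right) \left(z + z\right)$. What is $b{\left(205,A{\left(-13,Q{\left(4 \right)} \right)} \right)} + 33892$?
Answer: $\frac{847078}{25} \approx 33883.0$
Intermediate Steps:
$Q{\left(z \right)} = \frac{4 z^{2}}{3}$ ($Q{\left(z \right)} = \frac{\left(z + z\right) \left(z + z\right)}{3} = \frac{2 z 2 z}{3} = \frac{4 z^{2}}{3}$)
$A{\left(l,r \right)} = \frac{2 r}{l + r}$
$b{\left(d,p \right)} = -14 + p$
$b{\left(205,A{\left(-13,Q{\left(4 \right)} \right)} \right)} + 33892 = \left(-14 + \frac{2 \frac{4 \cdot 4^{2}}{3}}{-13 + \frac{4 \cdot 4^{2}}{3}}\right) + 33892 = \left(-14 + \frac{2 \cdot \frac{4}{3} \cdot 16}{-13 + \frac{4}{3} \cdot 16}\right) + 33892 = \left(-14 + 2 \cdot \frac{64}{3} \frac{1}{-13 + \frac{64}{3}}\right) + 33892 = \left(-14 + 2 \cdot \frac{64}{3} \frac{1}{\frac{25}{3}}\right) + 33892 = \left(-14 + 2 \cdot \frac{64}{3} \cdot \frac{3}{25}\right) + 33892 = \left(-14 + \frac{128}{25}\right) + 33892 = - \frac{222}{25} + 33892 = \frac{847078}{25}$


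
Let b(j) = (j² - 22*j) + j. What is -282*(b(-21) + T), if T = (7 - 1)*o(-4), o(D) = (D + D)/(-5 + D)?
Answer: -250228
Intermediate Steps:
o(D) = 2*D/(-5 + D) (o(D) = (2*D)/(-5 + D) = 2*D/(-5 + D))
b(j) = j² - 21*j
T = 16/3 (T = (7 - 1)*(2*(-4)/(-5 - 4)) = 6*(2*(-4)/(-9)) = 6*(2*(-4)*(-⅑)) = 6*(8/9) = 16/3 ≈ 5.3333)
-282*(b(-21) + T) = -282*(-21*(-21 - 21) + 16/3) = -282*(-21*(-42) + 16/3) = -282*(882 + 16/3) = -282*2662/3 = -250228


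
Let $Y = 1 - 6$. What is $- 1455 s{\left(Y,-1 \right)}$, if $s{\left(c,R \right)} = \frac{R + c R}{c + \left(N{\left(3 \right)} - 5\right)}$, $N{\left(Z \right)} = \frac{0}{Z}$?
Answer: $582$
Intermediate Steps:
$N{\left(Z \right)} = 0$
$Y = -5$ ($Y = 1 - 6 = -5$)
$s{\left(c,R \right)} = \frac{R + R c}{-5 + c}$ ($s{\left(c,R \right)} = \frac{R + c R}{c + \left(0 - 5\right)} = \frac{R + R c}{c + \left(0 - 5\right)} = \frac{R + R c}{c - 5} = \frac{R + R c}{-5 + c}$)
$- 1455 s{\left(Y,-1 \right)} = - 1455 \left(- \frac{1 - 5}{-5 - 5}\right) = - 1455 \left(\left(-1\right) \frac{1}{-10} \left(-4\right)\right) = - 1455 \left(\left(-1\right) \left(- \frac{1}{10}\right) \left(-4\right)\right) = \left(-1455\right) \left(- \frac{2}{5}\right) = 582$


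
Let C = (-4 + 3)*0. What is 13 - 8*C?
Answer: 13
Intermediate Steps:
C = 0 (C = -1*0 = 0)
13 - 8*C = 13 - 8*0 = 13 + 0 = 13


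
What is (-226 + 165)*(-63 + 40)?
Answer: 1403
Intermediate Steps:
(-226 + 165)*(-63 + 40) = -61*(-23) = 1403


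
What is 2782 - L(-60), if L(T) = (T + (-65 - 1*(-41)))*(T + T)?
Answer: -7298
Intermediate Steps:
L(T) = 2*T*(-24 + T) (L(T) = (T + (-65 + 41))*(2*T) = (T - 24)*(2*T) = (-24 + T)*(2*T) = 2*T*(-24 + T))
2782 - L(-60) = 2782 - 2*(-60)*(-24 - 60) = 2782 - 2*(-60)*(-84) = 2782 - 1*10080 = 2782 - 10080 = -7298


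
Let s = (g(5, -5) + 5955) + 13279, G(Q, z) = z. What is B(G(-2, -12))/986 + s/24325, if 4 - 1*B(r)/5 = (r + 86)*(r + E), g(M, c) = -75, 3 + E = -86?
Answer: 66314466/1713175 ≈ 38.708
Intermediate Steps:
E = -89 (E = -3 - 86 = -89)
B(r) = 20 - 5*(-89 + r)*(86 + r) (B(r) = 20 - 5*(r + 86)*(r - 89) = 20 - 5*(86 + r)*(-89 + r) = 20 - 5*(-89 + r)*(86 + r))
s = 19159 (s = (-75 + 5955) + 13279 = 5880 + 13279 = 19159)
B(G(-2, -12))/986 + s/24325 = (38290 - 5*(-12)² + 15*(-12))/986 + 19159/24325 = (38290 - 5*144 - 180)*(1/986) + 19159*(1/24325) = (38290 - 720 - 180)*(1/986) + 2737/3475 = 37390*(1/986) + 2737/3475 = 18695/493 + 2737/3475 = 66314466/1713175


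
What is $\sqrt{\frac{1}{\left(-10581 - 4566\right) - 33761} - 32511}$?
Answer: $\frac{i \sqrt{19441516761503}}{24454} \approx 180.31 i$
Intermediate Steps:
$\sqrt{\frac{1}{\left(-10581 - 4566\right) - 33761} - 32511} = \sqrt{\frac{1}{-15147 - 33761} - 32511} = \sqrt{\frac{1}{-48908} - 32511} = \sqrt{- \frac{1}{48908} - 32511} = \sqrt{- \frac{1590047989}{48908}} = \frac{i \sqrt{19441516761503}}{24454}$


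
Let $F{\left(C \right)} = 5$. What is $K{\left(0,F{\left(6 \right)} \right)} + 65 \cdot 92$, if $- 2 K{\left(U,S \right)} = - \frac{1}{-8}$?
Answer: $\frac{95679}{16} \approx 5979.9$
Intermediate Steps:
$K{\left(U,S \right)} = - \frac{1}{16}$ ($K{\left(U,S \right)} = - \frac{\left(-1\right) \frac{1}{-8}}{2} = - \frac{\left(-1\right) \left(- \frac{1}{8}\right)}{2} = \left(- \frac{1}{2}\right) \frac{1}{8} = - \frac{1}{16}$)
$K{\left(0,F{\left(6 \right)} \right)} + 65 \cdot 92 = - \frac{1}{16} + 65 \cdot 92 = - \frac{1}{16} + 5980 = \frac{95679}{16}$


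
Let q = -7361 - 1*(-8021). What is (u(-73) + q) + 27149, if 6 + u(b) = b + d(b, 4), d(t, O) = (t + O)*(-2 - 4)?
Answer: 28144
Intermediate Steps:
d(t, O) = -6*O - 6*t (d(t, O) = (O + t)*(-6) = -6*O - 6*t)
q = 660 (q = -7361 + 8021 = 660)
u(b) = -30 - 5*b (u(b) = -6 + (b + (-6*4 - 6*b)) = -6 + (b + (-24 - 6*b)) = -6 + (-24 - 5*b) = -30 - 5*b)
(u(-73) + q) + 27149 = ((-30 - 5*(-73)) + 660) + 27149 = ((-30 + 365) + 660) + 27149 = (335 + 660) + 27149 = 995 + 27149 = 28144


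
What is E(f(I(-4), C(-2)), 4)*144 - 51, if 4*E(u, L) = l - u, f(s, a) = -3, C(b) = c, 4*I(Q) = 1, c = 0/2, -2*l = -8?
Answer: 201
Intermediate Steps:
l = 4 (l = -½*(-8) = 4)
c = 0 (c = 0*(½) = 0)
I(Q) = ¼ (I(Q) = (¼)*1 = ¼)
C(b) = 0
E(u, L) = 1 - u/4 (E(u, L) = (4 - u)/4 = 1 - u/4)
E(f(I(-4), C(-2)), 4)*144 - 51 = (1 - ¼*(-3))*144 - 51 = (1 + ¾)*144 - 51 = (7/4)*144 - 51 = 252 - 51 = 201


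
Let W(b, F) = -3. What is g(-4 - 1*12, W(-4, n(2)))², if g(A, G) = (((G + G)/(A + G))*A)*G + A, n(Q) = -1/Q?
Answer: 256/361 ≈ 0.70914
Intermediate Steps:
g(A, G) = A + 2*A*G²/(A + G) (g(A, G) = (((2*G)/(A + G))*A)*G + A = ((2*G/(A + G))*A)*G + A = (2*A*G/(A + G))*G + A = 2*A*G²/(A + G) + A = A + 2*A*G²/(A + G))
g(-4 - 1*12, W(-4, n(2)))² = ((-4 - 1*12)*((-4 - 1*12) - 3 + 2*(-3)²)/((-4 - 1*12) - 3))² = ((-4 - 12)*((-4 - 12) - 3 + 2*9)/((-4 - 12) - 3))² = (-16*(-16 - 3 + 18)/(-16 - 3))² = (-16*(-1)/(-19))² = (-16*(-1/19)*(-1))² = (-16/19)² = 256/361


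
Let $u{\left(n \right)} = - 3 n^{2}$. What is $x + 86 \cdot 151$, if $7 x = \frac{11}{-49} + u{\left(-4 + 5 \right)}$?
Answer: $\frac{4454040}{343} \approx 12986.0$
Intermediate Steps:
$x = - \frac{158}{343}$ ($x = \frac{\frac{11}{-49} - 3 \left(-4 + 5\right)^{2}}{7} = \frac{11 \left(- \frac{1}{49}\right) - 3 \cdot 1^{2}}{7} = \frac{- \frac{11}{49} - 3}{7} = \frac{1}{7} \left(- \frac{158}{49}\right) = - \frac{158}{343} \approx -0.46064$)
$x + 86 \cdot 151 = - \frac{158}{343} + 86 \cdot 151 = - \frac{158}{343} + 12986 = \frac{4454040}{343}$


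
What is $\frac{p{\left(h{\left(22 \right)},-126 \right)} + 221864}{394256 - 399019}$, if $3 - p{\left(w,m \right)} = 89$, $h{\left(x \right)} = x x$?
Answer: $- \frac{221778}{4763} \approx -46.563$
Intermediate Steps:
$h{\left(x \right)} = x^{2}$
$p{\left(w,m \right)} = -86$ ($p{\left(w,m \right)} = 3 - 89 = -86$)
$\frac{p{\left(h{\left(22 \right)},-126 \right)} + 221864}{394256 - 399019} = \frac{-86 + 221864}{394256 - 399019} = \frac{221778}{-4763} = 221778 \left(- \frac{1}{4763}\right) = - \frac{221778}{4763}$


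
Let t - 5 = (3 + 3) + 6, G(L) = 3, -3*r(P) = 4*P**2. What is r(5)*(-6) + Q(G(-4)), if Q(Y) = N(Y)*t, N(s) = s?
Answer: 251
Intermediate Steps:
r(P) = -4*P**2/3
t = 17 (t = 5 + ((3 + 3) + 6) = 5 + (6 + 6) = 5 + 12 = 17)
Q(Y) = 17*Y (Q(Y) = Y*17 = 17*Y)
r(5)*(-6) + Q(G(-4)) = -4/3*5**2*(-6) + 17*3 = -4/3*25*(-6) + 51 = -100/3*(-6) + 51 = 200 + 51 = 251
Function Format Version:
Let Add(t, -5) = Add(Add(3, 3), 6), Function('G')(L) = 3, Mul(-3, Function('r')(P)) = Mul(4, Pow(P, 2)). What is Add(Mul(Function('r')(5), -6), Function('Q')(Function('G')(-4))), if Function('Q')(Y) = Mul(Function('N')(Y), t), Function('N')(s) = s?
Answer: 251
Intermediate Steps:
Function('r')(P) = Mul(Rational(-4, 3), Pow(P, 2)) (Function('r')(P) = Mul(Rational(-1, 3), Mul(4, Pow(P, 2))) = Mul(Rational(-4, 3), Pow(P, 2)))
t = 17 (t = Add(5, Add(Add(3, 3), 6)) = Add(5, Add(6, 6)) = Add(5, 12) = 17)
Function('Q')(Y) = Mul(17, Y) (Function('Q')(Y) = Mul(Y, 17) = Mul(17, Y))
Add(Mul(Function('r')(5), -6), Function('Q')(Function('G')(-4))) = Add(Mul(Mul(Rational(-4, 3), Pow(5, 2)), -6), Mul(17, 3)) = Add(Mul(Mul(Rational(-4, 3), 25), -6), 51) = Add(Mul(Rational(-100, 3), -6), 51) = Add(200, 51) = 251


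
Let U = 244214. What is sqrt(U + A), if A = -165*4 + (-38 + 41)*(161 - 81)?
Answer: sqrt(243794) ≈ 493.75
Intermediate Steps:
A = -420 (A = -660 + 3*80 = -660 + 240 = -420)
sqrt(U + A) = sqrt(244214 - 420) = sqrt(243794)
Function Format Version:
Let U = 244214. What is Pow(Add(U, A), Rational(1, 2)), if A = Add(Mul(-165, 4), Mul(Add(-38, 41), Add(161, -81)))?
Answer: Pow(243794, Rational(1, 2)) ≈ 493.75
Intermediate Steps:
A = -420 (A = Add(-660, Mul(3, 80)) = Add(-660, 240) = -420)
Pow(Add(U, A), Rational(1, 2)) = Pow(Add(244214, -420), Rational(1, 2)) = Pow(243794, Rational(1, 2))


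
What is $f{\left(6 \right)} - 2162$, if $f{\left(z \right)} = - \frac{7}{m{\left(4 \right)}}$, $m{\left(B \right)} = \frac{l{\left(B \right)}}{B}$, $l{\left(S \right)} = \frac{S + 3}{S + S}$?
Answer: $-2194$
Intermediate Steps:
$l{\left(S \right)} = \frac{3 + S}{2 S}$
$m{\left(B \right)} = \frac{3 + B}{2 B^{2}}$ ($m{\left(B \right)} = \frac{\frac{1}{2} \frac{1}{B} \left(3 + B\right)}{B} = \frac{3 + B}{2 B^{2}}$)
$f{\left(z \right)} = -32$ ($f{\left(z \right)} = - \frac{7}{\frac{1}{2} \cdot \frac{1}{16} \left(3 + 4\right)} = - \frac{7}{\frac{1}{2} \cdot \frac{1}{16} \cdot 7} = - \frac{7}{\frac{7}{32}} = \left(-7\right) \frac{32}{7} = -32$)
$f{\left(6 \right)} - 2162 = -32 - 2162 = -2194$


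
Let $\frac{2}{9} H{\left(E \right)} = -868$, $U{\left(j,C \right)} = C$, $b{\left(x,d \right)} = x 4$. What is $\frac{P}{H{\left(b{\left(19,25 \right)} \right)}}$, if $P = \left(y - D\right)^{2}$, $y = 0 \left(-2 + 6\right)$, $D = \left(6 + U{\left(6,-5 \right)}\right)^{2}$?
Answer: $- \frac{1}{3906} \approx -0.00025602$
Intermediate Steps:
$b{\left(x,d \right)} = 4 x$
$D = 1$ ($D = \left(6 - 5\right)^{2} = 1^{2} = 1$)
$H{\left(E \right)} = -3906$ ($H{\left(E \right)} = \frac{9}{2} \left(-868\right) = -3906$)
$y = 0$ ($y = 0 \cdot 4 = 0$)
$P = 1$ ($P = \left(0 - 1\right)^{2} = \left(-1\right)^{2} = 1$)
$\frac{P}{H{\left(b{\left(19,25 \right)} \right)}} = 1 \frac{1}{-3906} = 1 \left(- \frac{1}{3906}\right) = - \frac{1}{3906}$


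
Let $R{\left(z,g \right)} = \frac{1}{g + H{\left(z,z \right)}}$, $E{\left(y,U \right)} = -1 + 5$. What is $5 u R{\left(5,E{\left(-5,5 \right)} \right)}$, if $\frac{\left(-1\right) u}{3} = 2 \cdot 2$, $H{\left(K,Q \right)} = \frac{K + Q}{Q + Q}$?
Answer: $-12$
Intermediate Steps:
$E{\left(y,U \right)} = 4$
$H{\left(K,Q \right)} = \frac{K + Q}{2 Q}$
$u = -12$ ($u = - 3 \cdot 2 \cdot 2 = \left(-3\right) 4 = -12$)
$R{\left(z,g \right)} = \frac{1}{1 + g}$ ($R{\left(z,g \right)} = \frac{1}{g + \frac{z + z}{2 z}} = \frac{1}{g + \frac{2 z}{2 z}} = \frac{1}{g + 1} = \frac{1}{1 + g}$)
$5 u R{\left(5,E{\left(-5,5 \right)} \right)} = \frac{5 \left(-12\right)}{1 + 4} = - \frac{60}{5} = \left(-60\right) \frac{1}{5} = -12$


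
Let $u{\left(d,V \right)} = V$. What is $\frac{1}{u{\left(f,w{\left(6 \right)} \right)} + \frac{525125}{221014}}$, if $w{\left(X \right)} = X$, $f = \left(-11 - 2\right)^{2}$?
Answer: $\frac{221014}{1851209} \approx 0.11939$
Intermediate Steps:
$f = 169$ ($f = \left(-13\right)^{2} = 169$)
$\frac{1}{u{\left(f,w{\left(6 \right)} \right)} + \frac{525125}{221014}} = \frac{1}{6 + \frac{525125}{221014}} = \frac{1}{\frac{1851209}{221014}} = \frac{221014}{1851209}$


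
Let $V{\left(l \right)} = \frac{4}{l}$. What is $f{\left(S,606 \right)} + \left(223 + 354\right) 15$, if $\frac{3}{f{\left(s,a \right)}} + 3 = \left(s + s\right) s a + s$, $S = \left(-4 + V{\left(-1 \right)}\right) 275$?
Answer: $\frac{50770903333038}{5866077797} \approx 8655.0$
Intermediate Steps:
$S = -2200$ ($S = \left(-4 + \frac{4}{-1}\right) 275 = \left(-4 + 4 \left(-1\right)\right) 275 = \left(-4 - 4\right) 275 = \left(-8\right) 275 = -2200$)
$f{\left(s,a \right)} = \frac{3}{-3 + s + 2 a s^{2}}$ ($f{\left(s,a \right)} = \frac{3}{-3 + \left(\left(s + s\right) s a + s\right)} = \frac{3}{-3 + \left(2 s s a + s\right)} = \frac{3}{-3 + \left(2 s^{2} a + s\right)} = \frac{3}{-3 + \left(2 a s^{2} + s\right)} = \frac{3}{-3 + \left(s + 2 a s^{2}\right)} = \frac{3}{-3 + s + 2 a s^{2}}$)
$f{\left(S,606 \right)} + \left(223 + 354\right) 15 = \frac{3}{-3 - 2200 + 2 \cdot 606 \left(-2200\right)^{2}} + \left(223 + 354\right) 15 = \frac{3}{-3 - 2200 + 2 \cdot 606 \cdot 4840000} + 577 \cdot 15 = \frac{3}{-3 - 2200 + 5866080000} + 8655 = \frac{3}{5866077797} + 8655 = \frac{50770903333038}{5866077797}$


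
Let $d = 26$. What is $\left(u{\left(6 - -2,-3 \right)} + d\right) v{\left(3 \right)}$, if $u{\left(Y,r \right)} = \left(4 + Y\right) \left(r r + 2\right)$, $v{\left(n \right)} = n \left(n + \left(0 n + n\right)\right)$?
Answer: $2844$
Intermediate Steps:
$v{\left(n \right)} = 2 n^{2}$ ($v{\left(n \right)} = n \left(n + \left(0 + n\right)\right) = n \left(n + n\right) = n 2 n = 2 n^{2}$)
$u{\left(Y,r \right)} = \left(2 + r^{2}\right) \left(4 + Y\right)$ ($u{\left(Y,r \right)} = \left(4 + Y\right) \left(r^{2} + 2\right) = \left(4 + Y\right) \left(2 + r^{2}\right) = \left(2 + r^{2}\right) \left(4 + Y\right)$)
$\left(u{\left(6 - -2,-3 \right)} + d\right) v{\left(3 \right)} = \left(\left(8 + 2 \left(6 - -2\right) + 4 \left(-3\right)^{2} + \left(6 - -2\right) \left(-3\right)^{2}\right) + 26\right) 2 \cdot 3^{2} = \left(\left(8 + 2 \left(6 + 2\right) + 4 \cdot 9 + \left(6 + 2\right) 9\right) + 26\right) 2 \cdot 9 = \left(\left(8 + 2 \cdot 8 + 36 + 8 \cdot 9\right) + 26\right) 18 = \left(\left(8 + 16 + 36 + 72\right) + 26\right) 18 = \left(132 + 26\right) 18 = 158 \cdot 18 = 2844$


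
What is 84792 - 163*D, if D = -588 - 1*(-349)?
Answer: 123749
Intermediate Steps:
D = -239 (D = -588 + 349 = -239)
84792 - 163*D = 84792 - 163*(-239) = 84792 + 38957 = 123749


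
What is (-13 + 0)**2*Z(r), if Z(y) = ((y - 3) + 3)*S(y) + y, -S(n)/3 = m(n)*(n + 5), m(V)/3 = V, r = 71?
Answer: -582707437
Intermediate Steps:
m(V) = 3*V
S(n) = -9*n*(5 + n) (S(n) = -3*3*n*(n + 5) = -3*3*n*(5 + n) = -9*n*(5 + n))
Z(y) = y - 9*y**2*(5 + y) (Z(y) = ((y - 3) + 3)*(-9*y*(5 + y)) + y = ((-3 + y) + 3)*(-9*y*(5 + y)) + y = y*(-9*y*(5 + y)) + y = -9*y**2*(5 + y) + y = y - 9*y**2*(5 + y))
(-13 + 0)**2*Z(r) = (-13 + 0)**2*(-1*71*(-1 + 9*71*(5 + 71))) = (-13)**2*(-1*71*(-1 + 9*71*76)) = 169*(-1*71*(-1 + 48564)) = 169*(-1*71*48563) = 169*(-3447973) = -582707437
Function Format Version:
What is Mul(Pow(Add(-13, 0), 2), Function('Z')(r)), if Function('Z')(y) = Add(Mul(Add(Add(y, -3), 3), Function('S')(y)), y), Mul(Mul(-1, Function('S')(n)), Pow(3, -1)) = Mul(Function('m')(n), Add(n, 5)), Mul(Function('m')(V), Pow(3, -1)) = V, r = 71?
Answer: -582707437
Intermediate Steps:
Function('m')(V) = Mul(3, V)
Function('S')(n) = Mul(-9, n, Add(5, n)) (Function('S')(n) = Mul(-3, Mul(Mul(3, n), Add(n, 5))) = Mul(-3, Mul(Mul(3, n), Add(5, n))) = Mul(-3, Mul(3, n, Add(5, n))) = Mul(-9, n, Add(5, n)))
Function('Z')(y) = Add(y, Mul(-9, Pow(y, 2), Add(5, y))) (Function('Z')(y) = Add(Mul(Add(Add(y, -3), 3), Mul(-9, y, Add(5, y))), y) = Add(Mul(Add(Add(-3, y), 3), Mul(-9, y, Add(5, y))), y) = Add(Mul(y, Mul(-9, y, Add(5, y))), y) = Add(Mul(-9, Pow(y, 2), Add(5, y)), y) = Add(y, Mul(-9, Pow(y, 2), Add(5, y))))
Mul(Pow(Add(-13, 0), 2), Function('Z')(r)) = Mul(Pow(Add(-13, 0), 2), Mul(-1, 71, Add(-1, Mul(9, 71, Add(5, 71))))) = Mul(Pow(-13, 2), Mul(-1, 71, Add(-1, Mul(9, 71, 76)))) = Mul(169, Mul(-1, 71, Add(-1, 48564))) = Mul(169, Mul(-1, 71, 48563)) = Mul(169, -3447973) = -582707437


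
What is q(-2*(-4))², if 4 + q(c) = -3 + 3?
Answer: 16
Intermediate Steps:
q(c) = -4 (q(c) = -4 + (-3 + 3) = -4 + 0 = -4)
q(-2*(-4))² = (-4)² = 16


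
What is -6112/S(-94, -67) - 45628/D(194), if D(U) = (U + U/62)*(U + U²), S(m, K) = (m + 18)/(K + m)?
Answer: -28435971143966/2196201735 ≈ -12948.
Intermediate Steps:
S(m, K) = (18 + m)/(K + m)
D(U) = 63*U*(U + U²)/62 (D(U) = (U + U*(1/62))*(U + U²) = (U + U/62)*(U + U²) = (63*U/62)*(U + U²) = 63*U*(U + U²)/62)
-6112/S(-94, -67) - 45628/D(194) = -6112*(-67 - 94)/(18 - 94) - 45628*31/(1185534*(1 + 194)) = -6112/(-76/(-161)) - 45628/((63/62)*37636*195) = -6112/((-1/161*(-76))) - 45628/231179130/31 = -6112/76/161 - 45628*31/231179130 = -6112*161/76 - 707234/115589565 = -246008/19 - 707234/115589565 = -28435971143966/2196201735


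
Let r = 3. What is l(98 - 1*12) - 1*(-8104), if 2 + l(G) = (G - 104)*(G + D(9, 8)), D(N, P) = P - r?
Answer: 6464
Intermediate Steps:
D(N, P) = -3 + P (D(N, P) = P - 1*3 = P - 3 = -3 + P)
l(G) = -2 + (-104 + G)*(5 + G) (l(G) = -2 + (G - 104)*(G + (-3 + 8)) = -2 + (-104 + G)*(G + 5) = -2 + (-104 + G)*(5 + G))
l(98 - 1*12) - 1*(-8104) = (-522 + (98 - 1*12)² - 99*(98 - 1*12)) - 1*(-8104) = (-522 + (98 - 12)² - 99*(98 - 12)) + 8104 = (-522 + 86² - 99*86) + 8104 = (-522 + 7396 - 8514) + 8104 = -1640 + 8104 = 6464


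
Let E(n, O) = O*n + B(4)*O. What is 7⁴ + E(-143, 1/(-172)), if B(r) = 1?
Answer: 206557/86 ≈ 2401.8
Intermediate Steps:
E(n, O) = O + O*n (E(n, O) = O*n + 1*O = O*n + O = O + O*n)
7⁴ + E(-143, 1/(-172)) = 7⁴ + (1 - 143)/(-172) = 2401 - 1/172*(-142) = 2401 + 71/86 = 206557/86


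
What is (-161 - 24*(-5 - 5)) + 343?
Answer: 422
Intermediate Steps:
(-161 - 24*(-5 - 5)) + 343 = (-161 - 24*(-10)) + 343 = (-161 - 1*(-240)) + 343 = (-161 + 240) + 343 = 79 + 343 = 422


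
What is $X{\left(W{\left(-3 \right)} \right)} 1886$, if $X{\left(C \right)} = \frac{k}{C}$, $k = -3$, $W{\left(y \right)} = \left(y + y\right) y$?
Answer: $- \frac{943}{3} \approx -314.33$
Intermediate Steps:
$W{\left(y \right)} = 2 y^{2}$ ($W{\left(y \right)} = 2 y y = 2 y^{2}$)
$X{\left(C \right)} = - \frac{3}{C}$
$X{\left(W{\left(-3 \right)} \right)} 1886 = - \frac{3}{2 \left(-3\right)^{2}} \cdot 1886 = - \frac{3}{2 \cdot 9} \cdot 1886 = - \frac{3}{18} \cdot 1886 = \left(-3\right) \frac{1}{18} \cdot 1886 = \left(- \frac{1}{6}\right) 1886 = - \frac{943}{3}$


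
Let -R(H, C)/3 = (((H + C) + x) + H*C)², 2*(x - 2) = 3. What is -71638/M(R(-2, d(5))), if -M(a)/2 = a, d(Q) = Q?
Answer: -2924/3 ≈ -974.67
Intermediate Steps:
x = 7/2 (x = 2 + (½)*3 = 2 + 3/2 = 7/2 ≈ 3.5000)
R(H, C) = -3*(7/2 + C + H + C*H)² (R(H, C) = -3*(((H + C) + 7/2) + H*C)² = -3*(((C + H) + 7/2) + C*H)² = -3*((7/2 + C + H) + C*H)² = -3*(7/2 + C + H + C*H)²)
M(a) = -2*a
-71638/M(R(-2, d(5))) = -71638*2/(3*(7 + 2*5 + 2*(-2) + 2*5*(-2))²) = -71638*2/(3*(7 + 10 - 4 - 20)²) = -71638/((-(-3)*(-7)²/2)) = -71638/((-(-3)*49/2)) = -71638/((-2*(-147/4))) = -71638/147/2 = -71638*2/147 = -2924/3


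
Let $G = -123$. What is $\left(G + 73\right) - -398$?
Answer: $348$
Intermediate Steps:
$\left(G + 73\right) - -398 = \left(-123 + 73\right) - -398 = -50 + 398 = 348$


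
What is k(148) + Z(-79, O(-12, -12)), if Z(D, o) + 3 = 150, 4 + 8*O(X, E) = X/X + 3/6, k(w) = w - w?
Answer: 147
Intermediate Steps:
k(w) = 0
O(X, E) = -5/16 (O(X, E) = -1/2 + (X/X + 3/6)/8 = -1/2 + (1 + 3*(1/6))/8 = -1/2 + (1 + 1/2)/8 = -1/2 + (1/8)*(3/2) = -1/2 + 3/16 = -5/16)
Z(D, o) = 147 (Z(D, o) = -3 + 150 = 147)
k(148) + Z(-79, O(-12, -12)) = 0 + 147 = 147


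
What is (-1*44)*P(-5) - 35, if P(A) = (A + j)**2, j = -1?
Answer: -1619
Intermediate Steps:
P(A) = (-1 + A)**2 (P(A) = (A - 1)**2 = (-1 + A)**2)
(-1*44)*P(-5) - 35 = (-1*44)*(-1 - 5)**2 - 35 = -44*(-6)**2 - 35 = -44*36 - 35 = -1584 - 35 = -1619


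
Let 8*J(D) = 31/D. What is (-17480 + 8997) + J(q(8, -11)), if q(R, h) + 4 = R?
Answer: -271425/32 ≈ -8482.0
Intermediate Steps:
q(R, h) = -4 + R
J(D) = 31/(8*D) (J(D) = (31/D)/8 = 31/(8*D))
(-17480 + 8997) + J(q(8, -11)) = (-17480 + 8997) + 31/(8*(-4 + 8)) = -8483 + (31/8)/4 = -8483 + (31/8)*(¼) = -8483 + 31/32 = -271425/32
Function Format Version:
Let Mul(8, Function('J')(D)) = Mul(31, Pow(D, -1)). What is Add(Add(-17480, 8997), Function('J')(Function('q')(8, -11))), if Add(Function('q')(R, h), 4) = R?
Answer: Rational(-271425, 32) ≈ -8482.0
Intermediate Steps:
Function('q')(R, h) = Add(-4, R)
Function('J')(D) = Mul(Rational(31, 8), Pow(D, -1)) (Function('J')(D) = Mul(Rational(1, 8), Mul(31, Pow(D, -1))) = Mul(Rational(31, 8), Pow(D, -1)))
Add(Add(-17480, 8997), Function('J')(Function('q')(8, -11))) = Add(Add(-17480, 8997), Mul(Rational(31, 8), Pow(Add(-4, 8), -1))) = Add(-8483, Mul(Rational(31, 8), Pow(4, -1))) = Add(-8483, Mul(Rational(31, 8), Rational(1, 4))) = Add(-8483, Rational(31, 32)) = Rational(-271425, 32)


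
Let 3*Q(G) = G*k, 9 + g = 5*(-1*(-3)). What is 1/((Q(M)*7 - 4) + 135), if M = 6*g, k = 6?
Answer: 1/635 ≈ 0.0015748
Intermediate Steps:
g = 6 (g = -9 + 5*(-1*(-3)) = -9 + 5*3 = -9 + 15 = 6)
M = 36 (M = 6*6 = 36)
Q(G) = 2*G (Q(G) = (G*6)/3 = (6*G)/3 = 2*G)
1/((Q(M)*7 - 4) + 135) = 1/(((2*36)*7 - 4) + 135) = 1/((72*7 - 4) + 135) = 1/((504 - 4) + 135) = 1/(500 + 135) = 1/635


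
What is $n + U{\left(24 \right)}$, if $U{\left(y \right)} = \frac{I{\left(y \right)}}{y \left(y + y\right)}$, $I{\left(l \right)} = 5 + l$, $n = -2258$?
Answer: $- \frac{2601187}{1152} \approx -2258.0$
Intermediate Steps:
$U{\left(y \right)} = \frac{5 + y}{2 y^{2}}$ ($U{\left(y \right)} = \frac{5 + y}{y \left(y + y\right)} = \frac{5 + y}{y 2 y} = \frac{5 + y}{2 y^{2}}$)
$n + U{\left(24 \right)} = -2258 + \frac{5 + 24}{2 \cdot 576} = -2258 + \frac{1}{2} \cdot \frac{1}{576} \cdot 29 = -2258 + \frac{29}{1152} = - \frac{2601187}{1152}$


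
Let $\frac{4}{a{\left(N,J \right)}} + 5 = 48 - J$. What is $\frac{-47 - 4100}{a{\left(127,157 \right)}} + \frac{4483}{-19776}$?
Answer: $\frac{2337311069}{19776} \approx 1.1819 \cdot 10^{5}$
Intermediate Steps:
$a{\left(N,J \right)} = \frac{4}{43 - J}$ ($a{\left(N,J \right)} = \frac{4}{-5 - \left(-48 + J\right)} = \frac{4}{43 - J}$)
$\frac{-47 - 4100}{a{\left(127,157 \right)}} + \frac{4483}{-19776} = \frac{-47 - 4100}{\left(-4\right) \frac{1}{-43 + 157}} + \frac{4483}{-19776} = \frac{-47 - 4100}{\left(-4\right) \frac{1}{114}} + 4483 \left(- \frac{1}{19776}\right) = - \frac{4147}{\left(-4\right) \frac{1}{114}} - \frac{4483}{19776} = - \frac{4147}{- \frac{2}{57}} - \frac{4483}{19776} = \left(-4147\right) \left(- \frac{57}{2}\right) - \frac{4483}{19776} = \frac{236379}{2} - \frac{4483}{19776} = \frac{2337311069}{19776}$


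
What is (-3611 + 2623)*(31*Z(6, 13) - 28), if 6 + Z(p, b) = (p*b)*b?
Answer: -30845360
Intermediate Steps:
Z(p, b) = -6 + p*b² (Z(p, b) = -6 + (p*b)*b = -6 + (b*p)*b = -6 + p*b²)
(-3611 + 2623)*(31*Z(6, 13) - 28) = (-3611 + 2623)*(31*(-6 + 6*13²) - 28) = -988*(31*(-6 + 6*169) - 28) = -988*(31*(-6 + 1014) - 28) = -988*(31*1008 - 28) = -988*(31248 - 28) = -988*31220 = -30845360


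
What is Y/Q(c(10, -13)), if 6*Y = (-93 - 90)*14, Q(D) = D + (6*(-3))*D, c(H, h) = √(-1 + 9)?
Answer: 427*√2/68 ≈ 8.8804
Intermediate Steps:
c(H, h) = 2*√2 (c(H, h) = √8 = 2*√2)
Q(D) = -17*D (Q(D) = D - 18*D = -17*D)
Y = -427 (Y = ((-93 - 90)*14)/6 = (-183*14)/6 = (⅙)*(-2562) = -427)
Y/Q(c(10, -13)) = -427*(-√2/68) = -(-427)*√2/68 = 427*√2/68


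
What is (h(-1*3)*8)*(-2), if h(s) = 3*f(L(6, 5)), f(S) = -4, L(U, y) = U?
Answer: 192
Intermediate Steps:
h(s) = -12 (h(s) = 3*(-4) = -12)
(h(-1*3)*8)*(-2) = -12*8*(-2) = -96*(-2) = 192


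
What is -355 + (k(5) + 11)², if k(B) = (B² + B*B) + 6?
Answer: 4134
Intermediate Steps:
k(B) = 6 + 2*B² (k(B) = (B² + B²) + 6 = 2*B² + 6 = 6 + 2*B²)
-355 + (k(5) + 11)² = -355 + ((6 + 2*5²) + 11)² = -355 + ((6 + 2*25) + 11)² = -355 + ((6 + 50) + 11)² = -355 + (56 + 11)² = -355 + 67² = -355 + 4489 = 4134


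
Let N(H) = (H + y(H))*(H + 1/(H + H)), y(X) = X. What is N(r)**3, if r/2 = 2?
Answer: 35937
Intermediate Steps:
r = 4 (r = 2*2 = 4)
N(H) = 2*H*(H + 1/(2*H)) (N(H) = (H + H)*(H + 1/(H + H)) = (2*H)*(H + 1/(2*H)) = 2*H*(H + 1/(2*H)))
N(r)**3 = (1 + 2*4**2)**3 = (1 + 2*16)**3 = (1 + 32)**3 = 33**3 = 35937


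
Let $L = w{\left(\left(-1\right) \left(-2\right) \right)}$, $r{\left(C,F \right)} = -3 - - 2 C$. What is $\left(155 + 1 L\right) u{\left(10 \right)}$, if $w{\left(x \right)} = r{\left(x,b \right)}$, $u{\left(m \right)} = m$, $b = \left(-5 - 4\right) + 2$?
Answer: $1560$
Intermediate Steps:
$b = -7$ ($b = -9 + 2 = -7$)
$r{\left(C,F \right)} = -3 + 2 C$
$w{\left(x \right)} = -3 + 2 x$
$L = 1$ ($L = -3 + 2 \left(\left(-1\right) \left(-2\right)\right) = -3 + 2 \cdot 2 = -3 + 4 = 1$)
$\left(155 + 1 L\right) u{\left(10 \right)} = \left(155 + 1 \cdot 1\right) 10 = \left(155 + 1\right) 10 = 156 \cdot 10 = 1560$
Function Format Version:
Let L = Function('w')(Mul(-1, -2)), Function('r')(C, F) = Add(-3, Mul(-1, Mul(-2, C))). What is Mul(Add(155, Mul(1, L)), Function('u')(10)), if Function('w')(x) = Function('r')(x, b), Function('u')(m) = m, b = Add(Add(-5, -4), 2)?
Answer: 1560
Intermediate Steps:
b = -7 (b = Add(-9, 2) = -7)
Function('r')(C, F) = Add(-3, Mul(2, C))
Function('w')(x) = Add(-3, Mul(2, x))
L = 1 (L = Add(-3, Mul(2, Mul(-1, -2))) = Add(-3, Mul(2, 2)) = Add(-3, 4) = 1)
Mul(Add(155, Mul(1, L)), Function('u')(10)) = Mul(Add(155, Mul(1, 1)), 10) = Mul(Add(155, 1), 10) = Mul(156, 10) = 1560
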